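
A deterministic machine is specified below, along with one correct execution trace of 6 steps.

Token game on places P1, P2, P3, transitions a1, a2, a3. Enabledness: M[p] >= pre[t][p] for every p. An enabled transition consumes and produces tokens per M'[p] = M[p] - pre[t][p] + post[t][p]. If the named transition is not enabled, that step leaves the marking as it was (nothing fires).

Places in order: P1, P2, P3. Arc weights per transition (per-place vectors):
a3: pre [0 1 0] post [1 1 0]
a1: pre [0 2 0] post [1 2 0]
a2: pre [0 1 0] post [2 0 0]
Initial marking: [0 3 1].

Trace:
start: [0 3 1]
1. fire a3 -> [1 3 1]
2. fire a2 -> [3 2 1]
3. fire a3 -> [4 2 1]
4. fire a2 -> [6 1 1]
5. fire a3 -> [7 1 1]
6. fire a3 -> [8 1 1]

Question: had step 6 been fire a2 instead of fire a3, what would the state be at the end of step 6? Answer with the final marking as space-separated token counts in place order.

9 0 1

(re-executing from step 6 with the substitution; state before step 6: [7 1 1])
6. fire a2 -> [9 0 1]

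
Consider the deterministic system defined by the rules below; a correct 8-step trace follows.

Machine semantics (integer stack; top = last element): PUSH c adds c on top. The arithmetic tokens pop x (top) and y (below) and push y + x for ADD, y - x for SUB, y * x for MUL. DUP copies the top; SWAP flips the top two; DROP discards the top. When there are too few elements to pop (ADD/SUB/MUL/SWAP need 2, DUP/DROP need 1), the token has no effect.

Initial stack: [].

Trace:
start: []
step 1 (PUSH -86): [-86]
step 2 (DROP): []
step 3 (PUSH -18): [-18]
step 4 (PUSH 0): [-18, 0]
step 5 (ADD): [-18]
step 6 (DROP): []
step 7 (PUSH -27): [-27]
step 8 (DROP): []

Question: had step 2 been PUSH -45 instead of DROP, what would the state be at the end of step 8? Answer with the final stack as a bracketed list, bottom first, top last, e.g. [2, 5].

(re-executing from step 2 with the substitution; state before step 2: [-86])
step 2 (PUSH -45): [-86, -45]
step 3 (PUSH -18): [-86, -45, -18]
step 4 (PUSH 0): [-86, -45, -18, 0]
step 5 (ADD): [-86, -45, -18]
step 6 (DROP): [-86, -45]
step 7 (PUSH -27): [-86, -45, -27]
step 8 (DROP): [-86, -45]

[-86, -45]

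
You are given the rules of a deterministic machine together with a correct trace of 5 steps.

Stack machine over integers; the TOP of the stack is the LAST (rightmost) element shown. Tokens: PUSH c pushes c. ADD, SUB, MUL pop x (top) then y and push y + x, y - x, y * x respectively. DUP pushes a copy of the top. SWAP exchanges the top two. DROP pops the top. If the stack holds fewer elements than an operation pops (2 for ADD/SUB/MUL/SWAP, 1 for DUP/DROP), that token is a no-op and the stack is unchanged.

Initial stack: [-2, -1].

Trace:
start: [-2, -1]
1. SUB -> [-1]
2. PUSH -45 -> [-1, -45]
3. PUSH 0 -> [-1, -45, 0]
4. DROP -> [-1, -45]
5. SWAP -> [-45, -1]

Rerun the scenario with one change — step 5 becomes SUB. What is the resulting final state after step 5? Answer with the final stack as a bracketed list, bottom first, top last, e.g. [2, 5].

[44]

(re-executing from step 5 with the substitution; state before step 5: [-1, -45])
5. SUB -> [44]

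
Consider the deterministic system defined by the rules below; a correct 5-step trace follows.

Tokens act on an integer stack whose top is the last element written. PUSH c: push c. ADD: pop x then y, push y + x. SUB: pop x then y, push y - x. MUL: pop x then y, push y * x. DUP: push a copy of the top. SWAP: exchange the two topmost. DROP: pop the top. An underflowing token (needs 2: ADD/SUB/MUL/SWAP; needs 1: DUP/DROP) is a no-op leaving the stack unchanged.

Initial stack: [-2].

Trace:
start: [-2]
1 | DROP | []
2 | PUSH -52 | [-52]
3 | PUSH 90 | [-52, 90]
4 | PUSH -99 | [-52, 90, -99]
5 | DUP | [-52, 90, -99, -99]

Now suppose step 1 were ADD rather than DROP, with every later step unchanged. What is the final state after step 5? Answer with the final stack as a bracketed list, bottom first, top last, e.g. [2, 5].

[-2, -52, 90, -99, -99]

(re-executing from step 1 with the substitution; state before step 1: [-2])
1 | ADD | [-2]
2 | PUSH -52 | [-2, -52]
3 | PUSH 90 | [-2, -52, 90]
4 | PUSH -99 | [-2, -52, 90, -99]
5 | DUP | [-2, -52, 90, -99, -99]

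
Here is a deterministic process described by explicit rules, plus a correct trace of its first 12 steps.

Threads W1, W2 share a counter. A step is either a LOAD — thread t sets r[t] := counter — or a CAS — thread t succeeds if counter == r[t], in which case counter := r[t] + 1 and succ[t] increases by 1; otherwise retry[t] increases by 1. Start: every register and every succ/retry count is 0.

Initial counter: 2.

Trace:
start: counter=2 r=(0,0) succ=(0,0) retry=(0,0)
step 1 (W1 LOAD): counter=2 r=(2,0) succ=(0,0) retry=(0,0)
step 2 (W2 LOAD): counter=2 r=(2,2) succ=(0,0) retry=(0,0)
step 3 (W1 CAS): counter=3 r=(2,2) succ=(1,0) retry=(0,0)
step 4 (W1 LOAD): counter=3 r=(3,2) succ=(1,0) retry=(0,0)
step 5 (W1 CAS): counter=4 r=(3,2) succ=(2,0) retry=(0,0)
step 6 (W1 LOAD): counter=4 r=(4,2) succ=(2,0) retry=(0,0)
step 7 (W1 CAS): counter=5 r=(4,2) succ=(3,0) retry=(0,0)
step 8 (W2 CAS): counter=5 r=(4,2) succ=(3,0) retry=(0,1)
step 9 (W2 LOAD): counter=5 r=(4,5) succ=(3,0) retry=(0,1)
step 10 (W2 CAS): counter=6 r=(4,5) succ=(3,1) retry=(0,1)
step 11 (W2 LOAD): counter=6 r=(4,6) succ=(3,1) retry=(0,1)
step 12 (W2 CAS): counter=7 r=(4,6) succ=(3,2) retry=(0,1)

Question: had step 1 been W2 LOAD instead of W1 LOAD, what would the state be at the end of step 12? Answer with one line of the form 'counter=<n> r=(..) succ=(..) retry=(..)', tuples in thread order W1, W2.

(re-executing from step 1 with the substitution; state before step 1: counter=2 r=(0,0) succ=(0,0) retry=(0,0))
step 1 (W2 LOAD): counter=2 r=(0,2) succ=(0,0) retry=(0,0)
step 2 (W2 LOAD): counter=2 r=(0,2) succ=(0,0) retry=(0,0)
step 3 (W1 CAS): counter=2 r=(0,2) succ=(0,0) retry=(1,0)
step 4 (W1 LOAD): counter=2 r=(2,2) succ=(0,0) retry=(1,0)
step 5 (W1 CAS): counter=3 r=(2,2) succ=(1,0) retry=(1,0)
step 6 (W1 LOAD): counter=3 r=(3,2) succ=(1,0) retry=(1,0)
step 7 (W1 CAS): counter=4 r=(3,2) succ=(2,0) retry=(1,0)
step 8 (W2 CAS): counter=4 r=(3,2) succ=(2,0) retry=(1,1)
step 9 (W2 LOAD): counter=4 r=(3,4) succ=(2,0) retry=(1,1)
step 10 (W2 CAS): counter=5 r=(3,4) succ=(2,1) retry=(1,1)
step 11 (W2 LOAD): counter=5 r=(3,5) succ=(2,1) retry=(1,1)
step 12 (W2 CAS): counter=6 r=(3,5) succ=(2,2) retry=(1,1)

counter=6 r=(3,5) succ=(2,2) retry=(1,1)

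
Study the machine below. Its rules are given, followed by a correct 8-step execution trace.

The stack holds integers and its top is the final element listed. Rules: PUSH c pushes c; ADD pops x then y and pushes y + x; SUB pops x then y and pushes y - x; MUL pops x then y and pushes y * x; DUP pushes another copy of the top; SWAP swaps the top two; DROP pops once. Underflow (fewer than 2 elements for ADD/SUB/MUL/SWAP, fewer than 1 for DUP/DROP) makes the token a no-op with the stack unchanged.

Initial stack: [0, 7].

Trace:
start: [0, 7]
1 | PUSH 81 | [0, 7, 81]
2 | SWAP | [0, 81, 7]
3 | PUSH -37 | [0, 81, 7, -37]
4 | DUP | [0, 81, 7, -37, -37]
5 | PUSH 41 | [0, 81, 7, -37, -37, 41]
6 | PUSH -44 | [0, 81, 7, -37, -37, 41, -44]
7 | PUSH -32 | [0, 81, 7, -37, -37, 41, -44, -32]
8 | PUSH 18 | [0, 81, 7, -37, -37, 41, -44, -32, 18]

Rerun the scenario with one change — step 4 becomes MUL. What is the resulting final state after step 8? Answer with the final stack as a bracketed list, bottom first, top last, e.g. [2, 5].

[0, 81, -259, 41, -44, -32, 18]

(re-executing from step 4 with the substitution; state before step 4: [0, 81, 7, -37])
4 | MUL | [0, 81, -259]
5 | PUSH 41 | [0, 81, -259, 41]
6 | PUSH -44 | [0, 81, -259, 41, -44]
7 | PUSH -32 | [0, 81, -259, 41, -44, -32]
8 | PUSH 18 | [0, 81, -259, 41, -44, -32, 18]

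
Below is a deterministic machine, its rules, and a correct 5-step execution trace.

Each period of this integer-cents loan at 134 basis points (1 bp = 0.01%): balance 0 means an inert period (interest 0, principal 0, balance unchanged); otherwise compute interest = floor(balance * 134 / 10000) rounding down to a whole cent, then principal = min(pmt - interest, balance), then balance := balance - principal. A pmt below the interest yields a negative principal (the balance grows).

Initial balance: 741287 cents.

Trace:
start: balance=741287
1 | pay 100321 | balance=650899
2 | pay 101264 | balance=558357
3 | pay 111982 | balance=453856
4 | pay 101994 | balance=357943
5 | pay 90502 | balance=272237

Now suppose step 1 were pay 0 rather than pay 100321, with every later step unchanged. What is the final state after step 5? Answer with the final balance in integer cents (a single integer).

378045

(re-executing from step 1 with the substitution; state before step 1: balance=741287)
1 | pay 0 | balance=751220
2 | pay 101264 | balance=660022
3 | pay 111982 | balance=556884
4 | pay 101994 | balance=462352
5 | pay 90502 | balance=378045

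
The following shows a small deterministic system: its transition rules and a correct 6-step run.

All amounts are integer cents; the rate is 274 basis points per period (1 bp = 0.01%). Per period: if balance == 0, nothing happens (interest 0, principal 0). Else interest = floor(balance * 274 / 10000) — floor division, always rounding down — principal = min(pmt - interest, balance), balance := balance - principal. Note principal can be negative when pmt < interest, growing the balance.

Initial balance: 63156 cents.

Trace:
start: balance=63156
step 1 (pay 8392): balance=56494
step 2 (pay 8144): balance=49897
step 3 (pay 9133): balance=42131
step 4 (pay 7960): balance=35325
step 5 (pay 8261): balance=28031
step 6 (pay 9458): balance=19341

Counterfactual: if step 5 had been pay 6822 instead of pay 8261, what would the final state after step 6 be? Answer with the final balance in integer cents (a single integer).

(re-executing from step 5 with the substitution; state before step 5: balance=35325)
step 5 (pay 6822): balance=29470
step 6 (pay 9458): balance=20819

20819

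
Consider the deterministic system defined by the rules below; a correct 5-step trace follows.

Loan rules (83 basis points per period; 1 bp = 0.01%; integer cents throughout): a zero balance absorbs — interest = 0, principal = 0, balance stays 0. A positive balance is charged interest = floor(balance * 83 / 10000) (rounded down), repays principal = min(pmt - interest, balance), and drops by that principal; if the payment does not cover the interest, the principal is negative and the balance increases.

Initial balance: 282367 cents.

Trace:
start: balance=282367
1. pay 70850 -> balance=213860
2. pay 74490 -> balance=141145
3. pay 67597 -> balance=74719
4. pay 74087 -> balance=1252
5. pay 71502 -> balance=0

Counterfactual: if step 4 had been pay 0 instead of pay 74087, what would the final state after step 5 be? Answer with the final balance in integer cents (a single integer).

4462

(re-executing from step 4 with the substitution; state before step 4: balance=74719)
4. pay 0 -> balance=75339
5. pay 71502 -> balance=4462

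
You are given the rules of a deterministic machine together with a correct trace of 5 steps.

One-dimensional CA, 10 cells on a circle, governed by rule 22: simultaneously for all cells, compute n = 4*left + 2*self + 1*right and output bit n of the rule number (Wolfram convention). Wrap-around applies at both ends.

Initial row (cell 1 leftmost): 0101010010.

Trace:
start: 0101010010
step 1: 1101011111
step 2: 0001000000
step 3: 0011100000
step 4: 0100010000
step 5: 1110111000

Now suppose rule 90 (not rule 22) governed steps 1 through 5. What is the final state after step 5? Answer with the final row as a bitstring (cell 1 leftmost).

(re-executing steps 1..5 under rule 90; state before step 1: 0101010010)
step 1: 1000001101
step 2: 1100011101
step 3: 0110110101
step 4: 0110110000
step 5: 1110111000

1110111000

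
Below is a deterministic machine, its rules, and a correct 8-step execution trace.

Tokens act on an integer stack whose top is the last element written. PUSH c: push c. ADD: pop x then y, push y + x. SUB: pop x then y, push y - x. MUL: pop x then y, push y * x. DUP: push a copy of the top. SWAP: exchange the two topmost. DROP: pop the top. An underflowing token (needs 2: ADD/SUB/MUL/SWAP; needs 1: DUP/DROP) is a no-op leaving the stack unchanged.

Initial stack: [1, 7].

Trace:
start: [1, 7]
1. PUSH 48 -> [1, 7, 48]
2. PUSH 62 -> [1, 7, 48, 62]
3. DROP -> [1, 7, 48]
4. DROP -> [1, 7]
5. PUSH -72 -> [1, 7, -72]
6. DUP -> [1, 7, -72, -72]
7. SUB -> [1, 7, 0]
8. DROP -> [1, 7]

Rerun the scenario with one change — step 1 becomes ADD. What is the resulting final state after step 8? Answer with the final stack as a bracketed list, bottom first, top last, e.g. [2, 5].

(re-executing from step 1 with the substitution; state before step 1: [1, 7])
1. ADD -> [8]
2. PUSH 62 -> [8, 62]
3. DROP -> [8]
4. DROP -> []
5. PUSH -72 -> [-72]
6. DUP -> [-72, -72]
7. SUB -> [0]
8. DROP -> []

[]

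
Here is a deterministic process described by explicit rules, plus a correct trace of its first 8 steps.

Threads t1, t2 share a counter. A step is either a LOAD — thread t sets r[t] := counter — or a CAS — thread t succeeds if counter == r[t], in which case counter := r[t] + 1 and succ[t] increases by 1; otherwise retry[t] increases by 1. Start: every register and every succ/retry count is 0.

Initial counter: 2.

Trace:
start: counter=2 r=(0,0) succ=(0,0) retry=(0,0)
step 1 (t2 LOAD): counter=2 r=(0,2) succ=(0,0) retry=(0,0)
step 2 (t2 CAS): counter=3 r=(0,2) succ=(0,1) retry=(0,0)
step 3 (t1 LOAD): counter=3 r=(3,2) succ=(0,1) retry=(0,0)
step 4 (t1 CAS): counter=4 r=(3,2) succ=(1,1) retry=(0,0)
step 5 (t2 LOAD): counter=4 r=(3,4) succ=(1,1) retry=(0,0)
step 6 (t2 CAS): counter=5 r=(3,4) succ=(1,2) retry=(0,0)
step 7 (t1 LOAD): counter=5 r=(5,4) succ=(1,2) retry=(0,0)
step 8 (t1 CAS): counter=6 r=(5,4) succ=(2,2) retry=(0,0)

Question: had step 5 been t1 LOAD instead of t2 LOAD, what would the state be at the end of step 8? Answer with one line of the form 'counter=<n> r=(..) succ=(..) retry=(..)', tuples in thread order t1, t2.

(re-executing from step 5 with the substitution; state before step 5: counter=4 r=(3,2) succ=(1,1) retry=(0,0))
step 5 (t1 LOAD): counter=4 r=(4,2) succ=(1,1) retry=(0,0)
step 6 (t2 CAS): counter=4 r=(4,2) succ=(1,1) retry=(0,1)
step 7 (t1 LOAD): counter=4 r=(4,2) succ=(1,1) retry=(0,1)
step 8 (t1 CAS): counter=5 r=(4,2) succ=(2,1) retry=(0,1)

counter=5 r=(4,2) succ=(2,1) retry=(0,1)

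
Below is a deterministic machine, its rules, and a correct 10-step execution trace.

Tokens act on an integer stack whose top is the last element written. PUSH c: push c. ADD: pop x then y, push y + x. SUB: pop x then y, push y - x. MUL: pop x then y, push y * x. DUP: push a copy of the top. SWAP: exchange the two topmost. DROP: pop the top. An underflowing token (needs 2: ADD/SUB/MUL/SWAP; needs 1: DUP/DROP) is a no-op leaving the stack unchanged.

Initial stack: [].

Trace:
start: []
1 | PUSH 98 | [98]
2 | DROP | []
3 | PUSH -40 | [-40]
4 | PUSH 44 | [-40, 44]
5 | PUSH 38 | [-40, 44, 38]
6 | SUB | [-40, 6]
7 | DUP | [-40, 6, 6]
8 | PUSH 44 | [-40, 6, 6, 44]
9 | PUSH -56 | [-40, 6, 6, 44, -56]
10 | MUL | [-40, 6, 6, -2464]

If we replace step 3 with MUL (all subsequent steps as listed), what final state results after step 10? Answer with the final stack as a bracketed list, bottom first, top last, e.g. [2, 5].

[6, 6, -2464]

(re-executing from step 3 with the substitution; state before step 3: [])
3 | MUL | []
4 | PUSH 44 | [44]
5 | PUSH 38 | [44, 38]
6 | SUB | [6]
7 | DUP | [6, 6]
8 | PUSH 44 | [6, 6, 44]
9 | PUSH -56 | [6, 6, 44, -56]
10 | MUL | [6, 6, -2464]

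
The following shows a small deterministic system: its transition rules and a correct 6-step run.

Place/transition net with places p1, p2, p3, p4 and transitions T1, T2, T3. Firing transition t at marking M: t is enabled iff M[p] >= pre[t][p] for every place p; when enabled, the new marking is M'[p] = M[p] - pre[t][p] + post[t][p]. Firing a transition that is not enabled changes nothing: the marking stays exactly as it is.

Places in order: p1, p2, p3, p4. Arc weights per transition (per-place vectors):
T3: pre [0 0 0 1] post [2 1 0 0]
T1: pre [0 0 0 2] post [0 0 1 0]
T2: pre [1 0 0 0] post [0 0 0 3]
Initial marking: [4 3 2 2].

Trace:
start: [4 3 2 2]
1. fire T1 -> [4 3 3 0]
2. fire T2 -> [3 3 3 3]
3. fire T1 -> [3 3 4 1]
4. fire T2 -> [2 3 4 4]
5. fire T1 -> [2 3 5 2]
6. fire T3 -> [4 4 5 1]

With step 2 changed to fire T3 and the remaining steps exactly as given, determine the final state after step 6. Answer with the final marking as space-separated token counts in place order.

(re-executing from step 2 with the substitution; state before step 2: [4 3 3 0])
2. fire T3 -> [4 3 3 0]
3. fire T1 -> [4 3 3 0]
4. fire T2 -> [3 3 3 3]
5. fire T1 -> [3 3 4 1]
6. fire T3 -> [5 4 4 0]

5 4 4 0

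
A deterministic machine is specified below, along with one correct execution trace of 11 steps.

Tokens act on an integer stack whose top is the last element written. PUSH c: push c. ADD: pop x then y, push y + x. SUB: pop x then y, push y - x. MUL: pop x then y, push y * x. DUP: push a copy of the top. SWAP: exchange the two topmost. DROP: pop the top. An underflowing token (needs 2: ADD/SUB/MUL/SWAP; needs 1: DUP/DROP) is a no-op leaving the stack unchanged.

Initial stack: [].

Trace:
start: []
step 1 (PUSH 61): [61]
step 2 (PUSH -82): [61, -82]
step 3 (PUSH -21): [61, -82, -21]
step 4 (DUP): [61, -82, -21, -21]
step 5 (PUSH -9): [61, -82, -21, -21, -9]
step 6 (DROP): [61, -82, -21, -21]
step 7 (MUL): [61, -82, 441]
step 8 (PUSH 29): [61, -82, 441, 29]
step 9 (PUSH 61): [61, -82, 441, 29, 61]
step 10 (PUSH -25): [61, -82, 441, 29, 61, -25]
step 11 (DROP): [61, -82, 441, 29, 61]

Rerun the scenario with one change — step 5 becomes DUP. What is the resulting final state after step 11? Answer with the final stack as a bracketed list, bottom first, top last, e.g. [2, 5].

(re-executing from step 5 with the substitution; state before step 5: [61, -82, -21, -21])
step 5 (DUP): [61, -82, -21, -21, -21]
step 6 (DROP): [61, -82, -21, -21]
step 7 (MUL): [61, -82, 441]
step 8 (PUSH 29): [61, -82, 441, 29]
step 9 (PUSH 61): [61, -82, 441, 29, 61]
step 10 (PUSH -25): [61, -82, 441, 29, 61, -25]
step 11 (DROP): [61, -82, 441, 29, 61]

[61, -82, 441, 29, 61]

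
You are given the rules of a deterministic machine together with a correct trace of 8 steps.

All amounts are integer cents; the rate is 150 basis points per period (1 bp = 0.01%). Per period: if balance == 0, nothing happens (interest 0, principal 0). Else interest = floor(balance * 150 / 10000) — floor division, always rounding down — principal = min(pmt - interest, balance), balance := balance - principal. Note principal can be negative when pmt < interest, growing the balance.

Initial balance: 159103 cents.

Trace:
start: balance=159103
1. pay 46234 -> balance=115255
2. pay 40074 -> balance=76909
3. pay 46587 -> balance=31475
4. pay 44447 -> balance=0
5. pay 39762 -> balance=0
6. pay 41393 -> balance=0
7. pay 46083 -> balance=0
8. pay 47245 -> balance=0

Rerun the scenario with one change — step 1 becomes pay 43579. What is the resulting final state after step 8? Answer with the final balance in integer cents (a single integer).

(re-executing from step 1 with the substitution; state before step 1: balance=159103)
1. pay 43579 -> balance=117910
2. pay 40074 -> balance=79604
3. pay 46587 -> balance=34211
4. pay 44447 -> balance=0
5. pay 39762 -> balance=0
6. pay 41393 -> balance=0
7. pay 46083 -> balance=0
8. pay 47245 -> balance=0

0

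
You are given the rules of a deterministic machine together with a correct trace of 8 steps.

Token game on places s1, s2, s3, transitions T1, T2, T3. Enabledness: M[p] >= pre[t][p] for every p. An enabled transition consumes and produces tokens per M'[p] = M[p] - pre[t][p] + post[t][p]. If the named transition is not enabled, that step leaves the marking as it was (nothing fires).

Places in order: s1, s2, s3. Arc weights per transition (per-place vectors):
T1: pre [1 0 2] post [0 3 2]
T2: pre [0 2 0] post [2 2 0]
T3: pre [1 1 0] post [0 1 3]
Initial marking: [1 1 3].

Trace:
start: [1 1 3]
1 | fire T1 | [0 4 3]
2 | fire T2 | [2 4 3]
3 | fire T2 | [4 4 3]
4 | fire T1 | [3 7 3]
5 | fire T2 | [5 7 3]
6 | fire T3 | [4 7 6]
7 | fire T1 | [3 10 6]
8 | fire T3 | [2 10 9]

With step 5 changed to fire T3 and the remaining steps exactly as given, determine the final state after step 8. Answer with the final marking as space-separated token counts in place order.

0 10 9

(re-executing from step 5 with the substitution; state before step 5: [3 7 3])
5 | fire T3 | [2 7 6]
6 | fire T3 | [1 7 9]
7 | fire T1 | [0 10 9]
8 | fire T3 | [0 10 9]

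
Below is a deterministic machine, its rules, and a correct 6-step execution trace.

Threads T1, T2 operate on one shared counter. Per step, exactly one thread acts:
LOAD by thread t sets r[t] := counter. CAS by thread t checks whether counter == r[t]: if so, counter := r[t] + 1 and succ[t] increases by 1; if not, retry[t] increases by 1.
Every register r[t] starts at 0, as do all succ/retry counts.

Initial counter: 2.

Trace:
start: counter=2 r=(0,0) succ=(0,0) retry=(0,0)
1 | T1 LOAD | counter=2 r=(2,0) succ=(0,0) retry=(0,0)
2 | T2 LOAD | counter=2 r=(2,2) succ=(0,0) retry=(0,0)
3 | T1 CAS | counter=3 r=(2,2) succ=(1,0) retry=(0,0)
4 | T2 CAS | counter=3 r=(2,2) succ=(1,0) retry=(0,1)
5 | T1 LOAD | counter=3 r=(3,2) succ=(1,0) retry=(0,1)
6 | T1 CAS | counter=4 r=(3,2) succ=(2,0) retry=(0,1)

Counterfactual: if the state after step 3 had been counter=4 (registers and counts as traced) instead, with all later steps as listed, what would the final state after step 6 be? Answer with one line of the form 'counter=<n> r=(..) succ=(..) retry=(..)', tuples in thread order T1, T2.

counter=5 r=(4,2) succ=(2,0) retry=(0,1)

state after step 3 := counter=4 r=(2,2) succ=(1,0) retry=(0,0)
4 | T2 CAS | counter=4 r=(2,2) succ=(1,0) retry=(0,1)
5 | T1 LOAD | counter=4 r=(4,2) succ=(1,0) retry=(0,1)
6 | T1 CAS | counter=5 r=(4,2) succ=(2,0) retry=(0,1)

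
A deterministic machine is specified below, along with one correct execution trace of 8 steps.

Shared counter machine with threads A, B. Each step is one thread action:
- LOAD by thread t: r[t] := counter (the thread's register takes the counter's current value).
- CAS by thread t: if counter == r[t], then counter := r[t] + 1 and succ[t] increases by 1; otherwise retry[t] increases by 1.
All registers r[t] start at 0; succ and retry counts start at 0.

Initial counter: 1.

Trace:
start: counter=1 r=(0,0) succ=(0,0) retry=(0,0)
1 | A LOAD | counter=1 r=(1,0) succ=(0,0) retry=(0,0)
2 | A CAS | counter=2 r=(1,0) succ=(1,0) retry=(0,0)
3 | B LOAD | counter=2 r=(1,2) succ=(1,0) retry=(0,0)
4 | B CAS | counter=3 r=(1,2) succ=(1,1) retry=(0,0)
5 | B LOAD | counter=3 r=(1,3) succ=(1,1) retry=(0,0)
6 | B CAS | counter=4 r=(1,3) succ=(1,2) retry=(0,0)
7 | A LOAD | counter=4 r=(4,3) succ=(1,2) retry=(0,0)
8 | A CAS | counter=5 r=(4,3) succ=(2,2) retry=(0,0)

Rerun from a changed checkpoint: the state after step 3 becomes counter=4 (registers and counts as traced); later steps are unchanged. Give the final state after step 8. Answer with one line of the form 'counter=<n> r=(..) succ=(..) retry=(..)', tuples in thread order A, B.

state after step 3 := counter=4 r=(1,2) succ=(1,0) retry=(0,0)
4 | B CAS | counter=4 r=(1,2) succ=(1,0) retry=(0,1)
5 | B LOAD | counter=4 r=(1,4) succ=(1,0) retry=(0,1)
6 | B CAS | counter=5 r=(1,4) succ=(1,1) retry=(0,1)
7 | A LOAD | counter=5 r=(5,4) succ=(1,1) retry=(0,1)
8 | A CAS | counter=6 r=(5,4) succ=(2,1) retry=(0,1)

counter=6 r=(5,4) succ=(2,1) retry=(0,1)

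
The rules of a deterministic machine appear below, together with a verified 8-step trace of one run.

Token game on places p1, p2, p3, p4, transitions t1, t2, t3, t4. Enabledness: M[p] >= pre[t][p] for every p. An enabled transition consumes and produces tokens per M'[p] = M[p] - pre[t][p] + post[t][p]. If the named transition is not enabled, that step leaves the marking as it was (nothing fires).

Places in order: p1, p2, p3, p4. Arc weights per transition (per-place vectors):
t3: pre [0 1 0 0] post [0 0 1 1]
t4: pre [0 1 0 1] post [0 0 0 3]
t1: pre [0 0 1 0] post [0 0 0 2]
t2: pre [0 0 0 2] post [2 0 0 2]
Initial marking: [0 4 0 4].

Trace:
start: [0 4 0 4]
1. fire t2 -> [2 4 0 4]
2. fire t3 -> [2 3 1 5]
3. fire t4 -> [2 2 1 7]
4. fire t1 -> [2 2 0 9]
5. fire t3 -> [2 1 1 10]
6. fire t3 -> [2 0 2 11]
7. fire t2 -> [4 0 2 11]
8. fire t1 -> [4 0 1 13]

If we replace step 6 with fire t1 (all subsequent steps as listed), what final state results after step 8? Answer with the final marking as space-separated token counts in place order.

4 1 0 12

(re-executing from step 6 with the substitution; state before step 6: [2 1 1 10])
6. fire t1 -> [2 1 0 12]
7. fire t2 -> [4 1 0 12]
8. fire t1 -> [4 1 0 12]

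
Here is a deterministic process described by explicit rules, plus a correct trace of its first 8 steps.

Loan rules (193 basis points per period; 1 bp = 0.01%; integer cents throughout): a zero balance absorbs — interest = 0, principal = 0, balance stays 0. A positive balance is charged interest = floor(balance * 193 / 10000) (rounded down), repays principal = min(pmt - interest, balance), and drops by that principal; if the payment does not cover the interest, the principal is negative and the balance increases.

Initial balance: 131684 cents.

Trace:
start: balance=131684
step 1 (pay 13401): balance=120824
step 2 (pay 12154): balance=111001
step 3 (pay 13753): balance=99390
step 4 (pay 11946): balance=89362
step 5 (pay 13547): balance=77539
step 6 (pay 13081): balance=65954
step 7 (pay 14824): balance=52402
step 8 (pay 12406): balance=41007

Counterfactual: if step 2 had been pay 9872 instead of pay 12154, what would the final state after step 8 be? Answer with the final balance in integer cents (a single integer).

43567

(re-executing from step 2 with the substitution; state before step 2: balance=120824)
step 2 (pay 9872): balance=113283
step 3 (pay 13753): balance=101716
step 4 (pay 11946): balance=91733
step 5 (pay 13547): balance=79956
step 6 (pay 13081): balance=68418
step 7 (pay 14824): balance=54914
step 8 (pay 12406): balance=43567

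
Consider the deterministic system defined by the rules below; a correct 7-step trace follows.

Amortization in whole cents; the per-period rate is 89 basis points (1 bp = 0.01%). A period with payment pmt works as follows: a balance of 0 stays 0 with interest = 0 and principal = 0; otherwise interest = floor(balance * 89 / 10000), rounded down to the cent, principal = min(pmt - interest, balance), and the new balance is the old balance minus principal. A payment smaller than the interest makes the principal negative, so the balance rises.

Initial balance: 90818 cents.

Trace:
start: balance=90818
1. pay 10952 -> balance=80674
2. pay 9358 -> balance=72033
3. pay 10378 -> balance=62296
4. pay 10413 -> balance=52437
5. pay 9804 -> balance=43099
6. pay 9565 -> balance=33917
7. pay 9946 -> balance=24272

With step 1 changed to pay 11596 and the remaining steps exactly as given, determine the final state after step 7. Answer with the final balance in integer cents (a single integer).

23593

(re-executing from step 1 with the substitution; state before step 1: balance=90818)
1. pay 11596 -> balance=80030
2. pay 9358 -> balance=71384
3. pay 10378 -> balance=61641
4. pay 10413 -> balance=51776
5. pay 9804 -> balance=42432
6. pay 9565 -> balance=33244
7. pay 9946 -> balance=23593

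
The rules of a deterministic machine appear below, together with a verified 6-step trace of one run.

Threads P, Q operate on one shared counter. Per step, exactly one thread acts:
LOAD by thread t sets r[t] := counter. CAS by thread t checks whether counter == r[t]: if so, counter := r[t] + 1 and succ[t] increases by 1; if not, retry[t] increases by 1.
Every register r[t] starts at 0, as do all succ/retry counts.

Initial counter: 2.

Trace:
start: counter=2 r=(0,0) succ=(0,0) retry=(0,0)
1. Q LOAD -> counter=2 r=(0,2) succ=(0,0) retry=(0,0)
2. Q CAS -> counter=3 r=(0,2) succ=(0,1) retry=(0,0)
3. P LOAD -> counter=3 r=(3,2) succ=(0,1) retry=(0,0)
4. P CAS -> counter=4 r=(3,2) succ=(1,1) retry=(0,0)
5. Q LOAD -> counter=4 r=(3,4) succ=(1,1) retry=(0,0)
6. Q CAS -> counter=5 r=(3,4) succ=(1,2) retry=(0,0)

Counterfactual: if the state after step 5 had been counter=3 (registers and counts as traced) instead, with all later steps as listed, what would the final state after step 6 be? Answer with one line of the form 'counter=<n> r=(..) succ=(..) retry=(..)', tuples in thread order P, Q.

counter=3 r=(3,4) succ=(1,1) retry=(0,1)

state after step 5 := counter=3 r=(3,4) succ=(1,1) retry=(0,0)
6. Q CAS -> counter=3 r=(3,4) succ=(1,1) retry=(0,1)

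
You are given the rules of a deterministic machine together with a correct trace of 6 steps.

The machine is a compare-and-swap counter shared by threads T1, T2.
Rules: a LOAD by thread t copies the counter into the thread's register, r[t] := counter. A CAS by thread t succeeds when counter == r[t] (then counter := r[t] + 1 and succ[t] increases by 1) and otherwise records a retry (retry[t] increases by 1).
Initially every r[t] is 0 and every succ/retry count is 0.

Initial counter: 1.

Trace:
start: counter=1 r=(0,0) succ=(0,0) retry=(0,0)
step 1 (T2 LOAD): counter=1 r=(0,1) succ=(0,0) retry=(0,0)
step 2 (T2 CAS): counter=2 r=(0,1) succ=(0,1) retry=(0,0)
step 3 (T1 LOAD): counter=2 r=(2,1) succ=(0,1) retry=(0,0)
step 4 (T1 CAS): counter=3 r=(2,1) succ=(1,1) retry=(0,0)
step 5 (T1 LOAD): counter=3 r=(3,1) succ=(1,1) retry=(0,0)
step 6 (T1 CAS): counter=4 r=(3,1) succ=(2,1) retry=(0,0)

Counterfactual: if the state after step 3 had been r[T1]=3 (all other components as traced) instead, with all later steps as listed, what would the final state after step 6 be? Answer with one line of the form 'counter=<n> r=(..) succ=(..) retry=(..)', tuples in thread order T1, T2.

counter=3 r=(2,1) succ=(1,1) retry=(1,0)

state after step 3 := counter=2 r=(3,1) succ=(0,1) retry=(0,0)
step 4 (T1 CAS): counter=2 r=(3,1) succ=(0,1) retry=(1,0)
step 5 (T1 LOAD): counter=2 r=(2,1) succ=(0,1) retry=(1,0)
step 6 (T1 CAS): counter=3 r=(2,1) succ=(1,1) retry=(1,0)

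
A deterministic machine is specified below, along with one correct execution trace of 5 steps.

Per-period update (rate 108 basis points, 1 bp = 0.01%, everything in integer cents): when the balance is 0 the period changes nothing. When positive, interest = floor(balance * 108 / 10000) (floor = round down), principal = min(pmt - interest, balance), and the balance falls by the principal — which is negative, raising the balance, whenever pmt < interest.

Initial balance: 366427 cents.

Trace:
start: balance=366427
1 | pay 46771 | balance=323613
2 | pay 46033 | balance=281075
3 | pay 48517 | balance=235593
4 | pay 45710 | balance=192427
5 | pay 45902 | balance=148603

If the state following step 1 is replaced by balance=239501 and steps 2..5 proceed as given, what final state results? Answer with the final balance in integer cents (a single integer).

60798

state after step 1 := balance=239501
2 | pay 46033 | balance=196054
3 | pay 48517 | balance=149654
4 | pay 45710 | balance=105560
5 | pay 45902 | balance=60798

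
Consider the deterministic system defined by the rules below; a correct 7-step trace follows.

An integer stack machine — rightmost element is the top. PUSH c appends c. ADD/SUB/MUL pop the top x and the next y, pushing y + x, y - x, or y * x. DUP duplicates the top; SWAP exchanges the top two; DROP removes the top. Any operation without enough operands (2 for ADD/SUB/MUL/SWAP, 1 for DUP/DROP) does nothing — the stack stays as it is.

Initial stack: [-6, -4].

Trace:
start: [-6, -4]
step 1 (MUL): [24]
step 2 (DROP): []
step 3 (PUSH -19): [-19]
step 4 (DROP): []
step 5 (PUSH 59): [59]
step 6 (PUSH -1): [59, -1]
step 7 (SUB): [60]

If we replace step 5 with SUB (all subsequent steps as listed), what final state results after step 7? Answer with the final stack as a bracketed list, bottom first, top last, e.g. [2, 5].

(re-executing from step 5 with the substitution; state before step 5: [])
step 5 (SUB): []
step 6 (PUSH -1): [-1]
step 7 (SUB): [-1]

[-1]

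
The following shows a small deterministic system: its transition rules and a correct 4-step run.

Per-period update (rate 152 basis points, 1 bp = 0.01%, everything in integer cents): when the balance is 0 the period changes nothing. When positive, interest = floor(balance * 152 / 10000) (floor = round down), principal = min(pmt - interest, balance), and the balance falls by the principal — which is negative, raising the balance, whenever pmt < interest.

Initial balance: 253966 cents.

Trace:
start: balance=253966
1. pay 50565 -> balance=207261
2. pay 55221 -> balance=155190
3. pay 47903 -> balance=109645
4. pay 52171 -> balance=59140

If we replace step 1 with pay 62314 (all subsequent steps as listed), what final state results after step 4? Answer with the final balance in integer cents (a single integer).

46847

(re-executing from step 1 with the substitution; state before step 1: balance=253966)
1. pay 62314 -> balance=195512
2. pay 55221 -> balance=143262
3. pay 47903 -> balance=97536
4. pay 52171 -> balance=46847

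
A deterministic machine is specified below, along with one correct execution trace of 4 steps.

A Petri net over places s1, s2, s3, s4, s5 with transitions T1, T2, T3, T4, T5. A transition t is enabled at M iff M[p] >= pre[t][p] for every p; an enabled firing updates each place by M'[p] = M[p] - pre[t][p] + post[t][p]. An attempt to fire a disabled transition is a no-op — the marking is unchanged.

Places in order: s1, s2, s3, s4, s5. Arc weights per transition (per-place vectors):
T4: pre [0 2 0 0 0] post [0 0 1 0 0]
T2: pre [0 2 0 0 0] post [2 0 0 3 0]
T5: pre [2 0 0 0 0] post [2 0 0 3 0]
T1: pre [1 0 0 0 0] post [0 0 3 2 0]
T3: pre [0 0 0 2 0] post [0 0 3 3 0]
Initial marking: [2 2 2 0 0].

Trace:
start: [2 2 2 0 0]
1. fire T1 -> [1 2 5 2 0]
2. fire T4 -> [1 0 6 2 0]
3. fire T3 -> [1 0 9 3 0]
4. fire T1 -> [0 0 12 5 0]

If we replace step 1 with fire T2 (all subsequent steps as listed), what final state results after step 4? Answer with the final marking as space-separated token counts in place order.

3 0 8 6 0

(re-executing from step 1 with the substitution; state before step 1: [2 2 2 0 0])
1. fire T2 -> [4 0 2 3 0]
2. fire T4 -> [4 0 2 3 0]
3. fire T3 -> [4 0 5 4 0]
4. fire T1 -> [3 0 8 6 0]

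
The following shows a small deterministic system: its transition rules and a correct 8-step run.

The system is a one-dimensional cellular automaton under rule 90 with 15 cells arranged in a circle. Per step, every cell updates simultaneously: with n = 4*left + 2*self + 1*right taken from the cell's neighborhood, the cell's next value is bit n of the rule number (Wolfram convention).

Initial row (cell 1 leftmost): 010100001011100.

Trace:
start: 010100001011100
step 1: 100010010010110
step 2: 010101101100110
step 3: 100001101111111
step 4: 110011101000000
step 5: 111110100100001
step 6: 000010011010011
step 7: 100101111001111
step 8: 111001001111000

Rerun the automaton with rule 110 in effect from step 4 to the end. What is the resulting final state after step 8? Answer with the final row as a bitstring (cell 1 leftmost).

101111101001111

(re-executing steps 4..8 under rule 110; state before step 4: 100001101111111)
step 4: 100011111000000
step 5: 100110001000001
step 6: 101110011000011
step 7: 111010111000110
step 8: 101111101001111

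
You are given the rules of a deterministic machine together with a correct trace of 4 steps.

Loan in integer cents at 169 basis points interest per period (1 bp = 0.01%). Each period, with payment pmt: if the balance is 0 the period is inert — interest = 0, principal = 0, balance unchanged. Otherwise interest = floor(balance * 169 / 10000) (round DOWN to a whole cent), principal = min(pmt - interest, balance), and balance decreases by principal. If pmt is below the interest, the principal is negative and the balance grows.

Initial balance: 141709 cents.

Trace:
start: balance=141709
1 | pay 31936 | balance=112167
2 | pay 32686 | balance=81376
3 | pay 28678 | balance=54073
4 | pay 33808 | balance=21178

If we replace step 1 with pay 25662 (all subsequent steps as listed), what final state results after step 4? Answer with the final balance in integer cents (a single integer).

(re-executing from step 1 with the substitution; state before step 1: balance=141709)
1 | pay 25662 | balance=118441
2 | pay 32686 | balance=87756
3 | pay 28678 | balance=60561
4 | pay 33808 | balance=27776

27776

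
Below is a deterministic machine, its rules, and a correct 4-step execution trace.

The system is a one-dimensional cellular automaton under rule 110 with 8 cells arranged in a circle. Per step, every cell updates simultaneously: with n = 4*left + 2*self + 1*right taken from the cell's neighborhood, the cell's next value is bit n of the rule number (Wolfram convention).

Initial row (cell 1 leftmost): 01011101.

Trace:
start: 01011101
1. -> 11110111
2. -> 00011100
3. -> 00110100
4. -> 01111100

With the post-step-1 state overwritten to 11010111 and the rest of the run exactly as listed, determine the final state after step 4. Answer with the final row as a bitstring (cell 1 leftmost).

11001101

state after step 1 := 11010111
2. -> 01111100
3. -> 11000100
4. -> 11001101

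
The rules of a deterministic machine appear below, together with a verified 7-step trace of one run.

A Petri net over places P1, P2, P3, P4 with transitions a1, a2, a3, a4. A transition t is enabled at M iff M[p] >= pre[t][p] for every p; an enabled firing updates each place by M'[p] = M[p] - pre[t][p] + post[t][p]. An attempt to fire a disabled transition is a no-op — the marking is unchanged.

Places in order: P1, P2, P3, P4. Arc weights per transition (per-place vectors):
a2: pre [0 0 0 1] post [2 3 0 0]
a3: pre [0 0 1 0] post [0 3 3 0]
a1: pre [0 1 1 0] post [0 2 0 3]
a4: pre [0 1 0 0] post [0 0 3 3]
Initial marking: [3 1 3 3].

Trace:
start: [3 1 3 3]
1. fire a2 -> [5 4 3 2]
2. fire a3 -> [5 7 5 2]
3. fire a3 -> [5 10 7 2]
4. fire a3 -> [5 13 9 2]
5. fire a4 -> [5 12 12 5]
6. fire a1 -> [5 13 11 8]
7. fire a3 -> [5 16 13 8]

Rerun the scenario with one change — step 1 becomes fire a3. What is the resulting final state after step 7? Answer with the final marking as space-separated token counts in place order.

(re-executing from step 1 with the substitution; state before step 1: [3 1 3 3])
1. fire a3 -> [3 4 5 3]
2. fire a3 -> [3 7 7 3]
3. fire a3 -> [3 10 9 3]
4. fire a3 -> [3 13 11 3]
5. fire a4 -> [3 12 14 6]
6. fire a1 -> [3 13 13 9]
7. fire a3 -> [3 16 15 9]

3 16 15 9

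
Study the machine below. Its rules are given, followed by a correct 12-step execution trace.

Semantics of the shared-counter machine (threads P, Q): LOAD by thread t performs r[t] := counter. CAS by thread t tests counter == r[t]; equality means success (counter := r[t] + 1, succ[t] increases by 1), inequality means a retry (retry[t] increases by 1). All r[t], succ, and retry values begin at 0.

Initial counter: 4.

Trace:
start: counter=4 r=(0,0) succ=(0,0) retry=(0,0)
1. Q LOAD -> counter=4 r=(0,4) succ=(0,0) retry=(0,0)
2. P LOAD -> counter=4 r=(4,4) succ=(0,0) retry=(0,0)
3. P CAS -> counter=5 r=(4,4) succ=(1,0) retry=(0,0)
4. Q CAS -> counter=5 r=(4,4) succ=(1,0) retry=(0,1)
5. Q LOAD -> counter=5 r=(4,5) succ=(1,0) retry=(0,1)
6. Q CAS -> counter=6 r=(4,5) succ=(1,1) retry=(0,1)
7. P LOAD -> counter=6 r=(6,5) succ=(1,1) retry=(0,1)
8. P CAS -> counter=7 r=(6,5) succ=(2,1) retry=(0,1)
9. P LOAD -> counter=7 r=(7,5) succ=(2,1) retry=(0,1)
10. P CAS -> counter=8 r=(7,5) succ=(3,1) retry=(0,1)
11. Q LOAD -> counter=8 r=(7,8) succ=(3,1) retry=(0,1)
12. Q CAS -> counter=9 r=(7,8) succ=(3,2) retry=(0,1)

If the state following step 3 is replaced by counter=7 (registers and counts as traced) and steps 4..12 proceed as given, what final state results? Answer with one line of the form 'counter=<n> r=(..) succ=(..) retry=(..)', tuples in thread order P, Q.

state after step 3 := counter=7 r=(4,4) succ=(1,0) retry=(0,0)
4. Q CAS -> counter=7 r=(4,4) succ=(1,0) retry=(0,1)
5. Q LOAD -> counter=7 r=(4,7) succ=(1,0) retry=(0,1)
6. Q CAS -> counter=8 r=(4,7) succ=(1,1) retry=(0,1)
7. P LOAD -> counter=8 r=(8,7) succ=(1,1) retry=(0,1)
8. P CAS -> counter=9 r=(8,7) succ=(2,1) retry=(0,1)
9. P LOAD -> counter=9 r=(9,7) succ=(2,1) retry=(0,1)
10. P CAS -> counter=10 r=(9,7) succ=(3,1) retry=(0,1)
11. Q LOAD -> counter=10 r=(9,10) succ=(3,1) retry=(0,1)
12. Q CAS -> counter=11 r=(9,10) succ=(3,2) retry=(0,1)

counter=11 r=(9,10) succ=(3,2) retry=(0,1)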